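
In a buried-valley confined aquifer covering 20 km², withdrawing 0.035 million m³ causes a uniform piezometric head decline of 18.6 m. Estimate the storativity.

A = 20 km² = 2 × 10^7 m²
ΔV = 0.035 million m³ = 35000 m³
S = ΔV / (A × Δh) = 35000 m³ / (2 × 10^7 m² × 18.6 m) = 9.409 × 10^-5

S ≈ 9.4 × 10^-5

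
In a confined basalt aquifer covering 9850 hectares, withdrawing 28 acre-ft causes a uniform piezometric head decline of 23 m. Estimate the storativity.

A = 9850 hectares = 9.85 × 10^7 m²
ΔV = 28 acre-ft = 34540 m³
S = ΔV / (A × Δh) = 34540 m³ / (9.85 × 10^7 m² × 23 m) = 1.524 × 10^-5

S ≈ 1.5 × 10^-5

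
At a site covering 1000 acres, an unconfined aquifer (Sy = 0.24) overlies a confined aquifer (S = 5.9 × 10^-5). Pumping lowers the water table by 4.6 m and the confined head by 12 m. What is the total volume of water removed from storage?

ΔV ≈ 4.47 × 10^6 m³

A = 1000 acres = 4.047 × 10^6 m²
Unconfined: ΔV_u = Sy × A × Δh_u = 0.24 × 4.047 × 10^6 × 4.6 = 4.468 × 10^6 m³
Confined: ΔV_c = S × A × Δh_c = 5.9 × 10^-5 × 4.047 × 10^6 × 12 = 2865 m³
Total ΔV = 4.468 × 10^6 + 2865 = 4.471 × 10^6 m³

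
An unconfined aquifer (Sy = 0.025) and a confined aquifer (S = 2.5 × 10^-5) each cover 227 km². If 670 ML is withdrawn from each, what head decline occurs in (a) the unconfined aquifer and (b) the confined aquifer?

Δh_u ≈ 0.118 m; Δh_c ≈ 118 m

A = 227 km² = 2.27 × 10^8 m²
ΔV = 670 ML = 6.7 × 10^5 m³
Unconfined: Δh_u = ΔV/(Sy·A) = 6.7 × 10^5/(0.025 × 2.27 × 10^8) = 0.1181 m
Confined: Δh_c = ΔV/(S·A) = 6.7 × 10^5/(2.5 × 10^-5 × 2.27 × 10^8) = 118.1 m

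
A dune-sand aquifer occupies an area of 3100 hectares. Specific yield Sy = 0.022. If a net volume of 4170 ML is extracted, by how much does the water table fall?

Δh ≈ 6.11 m

A = 3100 hectares = 3.1 × 10^7 m²
ΔV = 4170 ML = 4.17 × 10^6 m³
Δh = ΔV / (Sy × A) = 4.17 × 10^6 m³ / (0.022 × 3.1 × 10^7 m²) = 6.114 m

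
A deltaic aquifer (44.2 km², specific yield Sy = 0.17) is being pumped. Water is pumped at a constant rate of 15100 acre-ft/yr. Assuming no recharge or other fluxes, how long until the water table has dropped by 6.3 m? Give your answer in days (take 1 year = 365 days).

t ≈ 928 days

A = 44.2 km² = 4.42 × 10^7 m²
ΔV = Sy × A × Δh = 0.17 × 4.42 × 10^7 × 6.3 = 4.734 × 10^7 m³
Q = 15100 acre-ft/yr = 51030 m³/d
t = ΔV / Q = 4.734 × 10^7 m³ / 51030 m³/d = 927.7 d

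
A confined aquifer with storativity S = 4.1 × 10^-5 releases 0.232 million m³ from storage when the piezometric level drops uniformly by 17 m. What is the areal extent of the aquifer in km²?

A ≈ 333 km²

ΔV = 0.232 million m³ = 2.32 × 10^5 m³
A = ΔV / (S × Δh) = 2.32 × 10^5 / (4.1 × 10^-5 × 17) = 3.329 × 10^8 m²
A = 3.329 × 10^8 m² = 332.9 km²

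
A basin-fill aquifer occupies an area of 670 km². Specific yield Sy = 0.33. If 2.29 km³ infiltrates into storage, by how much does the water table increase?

Δh ≈ 10.4 m

A = 670 km² = 6.7 × 10^8 m²
ΔV = 2.29 km³ = 2.29 × 10^9 m³
Δh = ΔV / (Sy × A) = 2.29 × 10^9 m³ / (0.33 × 6.7 × 10^8 m²) = 10.36 m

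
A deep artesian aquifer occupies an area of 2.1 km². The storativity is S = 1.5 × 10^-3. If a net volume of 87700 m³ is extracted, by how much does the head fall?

Δh ≈ 27.8 m

A = 2.1 km² = 2.1 × 10^6 m²
Δh = ΔV / (S × A) = 87700 m³ / (0.0015 × 2.1 × 10^6 m²) = 27.84 m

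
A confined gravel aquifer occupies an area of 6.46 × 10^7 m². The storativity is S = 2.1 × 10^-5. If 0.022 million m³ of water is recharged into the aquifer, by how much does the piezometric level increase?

ΔV = 0.022 million m³ = 22000 m³
Δh = ΔV / (S × A) = 22000 m³ / (2.1 × 10^-5 × 6.46 × 10^7 m²) = 16.22 m

Δh ≈ 16.2 m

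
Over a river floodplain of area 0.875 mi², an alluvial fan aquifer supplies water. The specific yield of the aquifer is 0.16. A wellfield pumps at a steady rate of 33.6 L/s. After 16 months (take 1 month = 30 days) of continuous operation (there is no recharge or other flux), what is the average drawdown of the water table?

A = 0.875 mi² = 2.266 × 10^6 m²
Q = 33.6 L/s = 2903 m³/d
t = 16 months = 480 d
ΔV = Q × t = 2903 m³/d × 480 d = 1.393 × 10^6 m³
Δh = ΔV / (Sy × A) = 1.393 × 10^6 / (0.16 × 2.266 × 10^6) = 3.843 m

Δh ≈ 3.84 m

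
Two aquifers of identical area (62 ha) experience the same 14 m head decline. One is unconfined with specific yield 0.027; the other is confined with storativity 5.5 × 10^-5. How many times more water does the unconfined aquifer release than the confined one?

A = 62 ha = 6.2 × 10^5 m²
Unconfined: ΔV_u = Sy × A × Δh = 0.027 × 6.2 × 10^5 × 14 = 2.344 × 10^5 m³
Confined: ΔV_c = S × A × Δh = 5.5 × 10^-5 × 6.2 × 10^5 × 14 = 477.4 m³
Ratio = ΔV_u / ΔV_c = Sy / S = 0.027 / 5.5 × 10^-5 = 490.9

ΔV_u / ΔV_c ≈ 491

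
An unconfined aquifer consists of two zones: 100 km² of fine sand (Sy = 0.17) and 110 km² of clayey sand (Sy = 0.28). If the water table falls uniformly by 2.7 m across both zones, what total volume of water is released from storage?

A₁ = 100 km² = 1 × 10^8 m²; A₂ = 110 km² = 1.1 × 10^8 m²
ΔV₁ = 0.17 × 1 × 10^8 × 2.7 = 4.59 × 10^7 m³
ΔV₂ = 0.28 × 1.1 × 10^8 × 2.7 = 8.316 × 10^7 m³
ΔV = ΔV₁ + ΔV₂ = 1.291 × 10^8 m³

ΔV ≈ 1.29 × 10^8 m³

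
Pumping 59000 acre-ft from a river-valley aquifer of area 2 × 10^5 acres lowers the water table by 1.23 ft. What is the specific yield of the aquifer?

A = 2 × 10^5 acres = 8.094 × 10^8 m²
Δh = 1.23 ft = 0.3749 m
ΔV = 59000 acre-ft = 7.278 × 10^7 m³
Sy = ΔV / (A × Δh) = 7.278 × 10^7 m³ / (8.094 × 10^8 m² × 0.3749 m) = 0.2398

Sy ≈ 0.24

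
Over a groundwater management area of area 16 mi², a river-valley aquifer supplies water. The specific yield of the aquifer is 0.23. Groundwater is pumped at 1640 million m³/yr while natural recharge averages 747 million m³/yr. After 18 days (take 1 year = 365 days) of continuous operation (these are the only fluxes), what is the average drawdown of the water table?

A = 16 mi² = 4.144 × 10^7 m²
Net abstraction = 1640 − 747 = 893 million m³/yr
Q_net = 893 million m³/yr = 2.447 × 10^6 m³/d
ΔV = Q × t = 2.447 × 10^6 m³/d × 18 d = 4.404 × 10^7 m³
Δh = ΔV / (Sy × A) = 4.404 × 10^7 / (0.23 × 4.144 × 10^7) = 4.62 m

Δh ≈ 4.62 m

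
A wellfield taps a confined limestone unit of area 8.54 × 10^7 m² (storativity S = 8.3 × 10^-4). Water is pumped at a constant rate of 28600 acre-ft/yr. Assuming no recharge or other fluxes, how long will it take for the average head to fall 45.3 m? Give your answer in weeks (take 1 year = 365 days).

t ≈ 4.75 weeks

ΔV = S × A × Δh = 8.3 × 10^-4 × 8.54 × 10^7 × 45.3 = 3.211 × 10^6 m³
Q = 28600 acre-ft/yr = 96650 m³/d
t = ΔV / Q = 3.211 × 10^6 m³ / 96650 m³/d = 33.22 d
t = 33.22 d ≈ 4.746 weeks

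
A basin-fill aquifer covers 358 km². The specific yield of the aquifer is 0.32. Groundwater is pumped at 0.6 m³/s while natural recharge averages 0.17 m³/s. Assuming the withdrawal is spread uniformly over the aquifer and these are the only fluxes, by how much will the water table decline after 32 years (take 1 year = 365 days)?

Δh ≈ 3.79 m

A = 358 km² = 3.58 × 10^8 m²
Net abstraction = 0.6 − 0.17 = 0.43 m³/s
Q_net = 0.43 m³/s = 37150 m³/d
t = 32 years = 11680 d
ΔV = Q × t = 37150 m³/d × 11680 d = 4.339 × 10^8 m³
Δh = ΔV / (Sy × A) = 4.339 × 10^8 / (0.32 × 3.58 × 10^8) = 3.788 m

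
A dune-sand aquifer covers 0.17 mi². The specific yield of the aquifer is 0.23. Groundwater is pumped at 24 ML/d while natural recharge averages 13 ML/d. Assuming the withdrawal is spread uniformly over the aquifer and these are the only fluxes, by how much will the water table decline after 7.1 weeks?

A = 0.17 mi² = 4.403 × 10^5 m²
Net abstraction = 24 − 13 = 11 ML/d
Q_net = 11 ML/d = 11000 m³/d
t = 7.1 weeks = 49.7 d
ΔV = Q × t = 11000 m³/d × 49.7 d = 5.467 × 10^5 m³
Δh = ΔV / (Sy × A) = 5.467 × 10^5 / (0.23 × 4.403 × 10^5) = 5.399 m

Δh ≈ 5.4 m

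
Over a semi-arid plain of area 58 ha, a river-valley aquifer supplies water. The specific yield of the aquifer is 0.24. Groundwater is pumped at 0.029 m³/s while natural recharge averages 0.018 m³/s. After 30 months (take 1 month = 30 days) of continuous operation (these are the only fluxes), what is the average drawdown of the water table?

Δh ≈ 6.14 m

A = 58 ha = 5.8 × 10^5 m²
Net abstraction = 0.029 − 0.018 = 0.011 m³/s
Q_net = 0.011 m³/s = 950.4 m³/d
t = 30 months = 900 d
ΔV = Q × t = 950.4 m³/d × 900 d = 8.554 × 10^5 m³
Δh = ΔV / (Sy × A) = 8.554 × 10^5 / (0.24 × 5.8 × 10^5) = 6.145 m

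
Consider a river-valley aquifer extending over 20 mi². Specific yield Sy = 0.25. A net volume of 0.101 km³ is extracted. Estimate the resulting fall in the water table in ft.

A = 20 mi² = 5.18 × 10^7 m²
ΔV = 0.101 km³ = 1.01 × 10^8 m³
Δh = ΔV / (Sy × A) = 1.01 × 10^8 m³ / (0.25 × 5.18 × 10^7 m²) = 7.799 m
Δh = 7.799 m = 25.59 ft

Δh ≈ 25.6 ft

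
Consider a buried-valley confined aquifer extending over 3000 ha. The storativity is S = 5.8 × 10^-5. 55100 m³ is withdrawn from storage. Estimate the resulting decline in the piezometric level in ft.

A = 3000 ha = 3 × 10^7 m²
Δh = ΔV / (S × A) = 55100 m³ / (5.8 × 10^-5 × 3 × 10^7 m²) = 31.67 m
Δh = 31.67 m = 103.9 ft

Δh ≈ 104 ft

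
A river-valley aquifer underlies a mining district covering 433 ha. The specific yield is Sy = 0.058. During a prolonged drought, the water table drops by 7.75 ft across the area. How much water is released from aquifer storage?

ΔV ≈ 5.93 × 10^5 m³

A = 433 ha = 4.33 × 10^6 m²
Δh = 7.75 ft = 2.362 m
ΔV = Sy × A × Δh = 0.058 × 4.33 × 10^6 m² × 2.362 m = 5.932 × 10^5 m³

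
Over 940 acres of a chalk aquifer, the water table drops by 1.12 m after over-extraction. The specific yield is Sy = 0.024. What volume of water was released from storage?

A = 940 acres = 3.804 × 10^6 m²
ΔV = Sy × A × Δh = 0.024 × 3.804 × 10^6 m² × 1.12 m = 1.023 × 10^5 m³

ΔV ≈ 1.02 × 10^5 m³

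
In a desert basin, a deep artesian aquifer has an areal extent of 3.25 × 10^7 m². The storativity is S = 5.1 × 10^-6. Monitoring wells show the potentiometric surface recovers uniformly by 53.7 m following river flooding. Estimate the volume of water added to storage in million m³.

ΔV = S × A × Δh = 5.1 × 10^-6 × 3.25 × 10^7 m² × 53.7 m = 8901 m³
ΔV = 8901 m³ = 0.008901 million m³

ΔV ≈ 0.0089 million m³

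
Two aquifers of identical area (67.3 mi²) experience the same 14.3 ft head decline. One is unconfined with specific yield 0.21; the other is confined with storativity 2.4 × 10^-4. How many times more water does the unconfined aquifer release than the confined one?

ΔV_u / ΔV_c ≈ 875

A = 67.3 mi² = 1.743 × 10^8 m²
Δh = 14.3 ft = 4.359 m
Unconfined: ΔV_u = Sy × A × Δh = 0.21 × 1.743 × 10^8 × 4.359 = 1.595 × 10^8 m³
Confined: ΔV_c = S × A × Δh = 2.4 × 10^-4 × 1.743 × 10^8 × 4.359 = 1.823 × 10^5 m³
Ratio = ΔV_u / ΔV_c = Sy / S = 0.21 / 2.4 × 10^-4 = 875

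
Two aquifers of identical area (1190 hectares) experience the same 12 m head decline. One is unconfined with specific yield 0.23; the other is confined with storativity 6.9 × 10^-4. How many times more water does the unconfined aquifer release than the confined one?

A = 1190 hectares = 1.19 × 10^7 m²
Unconfined: ΔV_u = Sy × A × Δh = 0.23 × 1.19 × 10^7 × 12 = 3.284 × 10^7 m³
Confined: ΔV_c = S × A × Δh = 6.9 × 10^-4 × 1.19 × 10^7 × 12 = 98530 m³
Ratio = ΔV_u / ΔV_c = Sy / S = 0.23 / 6.9 × 10^-4 = 333.3

ΔV_u / ΔV_c ≈ 333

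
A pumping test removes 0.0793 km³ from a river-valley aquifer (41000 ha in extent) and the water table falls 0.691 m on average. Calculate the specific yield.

Sy ≈ 0.28

A = 41000 ha = 4.1 × 10^8 m²
ΔV = 0.0793 km³ = 7.93 × 10^7 m³
Sy = ΔV / (A × Δh) = 7.93 × 10^7 m³ / (4.1 × 10^8 m² × 0.691 m) = 0.2799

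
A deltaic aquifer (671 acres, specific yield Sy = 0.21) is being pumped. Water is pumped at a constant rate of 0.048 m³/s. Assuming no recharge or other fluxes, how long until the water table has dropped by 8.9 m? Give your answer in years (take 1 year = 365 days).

A = 671 acres = 2.715 × 10^6 m²
ΔV = Sy × A × Δh = 0.21 × 2.715 × 10^6 × 8.9 = 5.075 × 10^6 m³
Q = 0.048 m³/s = 4147 m³/d
t = ΔV / Q = 5.075 × 10^6 m³ / 4147 m³/d = 1224 d
t = 1224 d ≈ 3.353 years

t ≈ 3.35 years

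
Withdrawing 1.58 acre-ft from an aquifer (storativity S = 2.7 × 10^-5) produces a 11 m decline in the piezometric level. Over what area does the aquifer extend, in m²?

ΔV = 1.58 acre-ft = 1949 m³
A = ΔV / (S × Δh) = 1949 / (2.7 × 10^-5 × 11) = 6.562 × 10^6 m²

A ≈ 6.56 × 10^6 m²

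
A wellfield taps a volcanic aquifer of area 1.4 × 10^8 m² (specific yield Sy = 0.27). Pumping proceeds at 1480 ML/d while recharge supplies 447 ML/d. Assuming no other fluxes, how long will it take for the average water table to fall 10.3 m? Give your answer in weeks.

t ≈ 53.8 weeks

ΔV = Sy × A × Δh = 0.27 × 1.4 × 10^8 × 10.3 = 3.893 × 10^8 m³
Net withdrawal = 1480 − 447 = 1033 ML/d = 1.033 × 10^6 m³/d
t = ΔV / Q = 3.893 × 10^8 m³ / 1.033 × 10^6 m³/d = 376.9 d
t = 376.9 d ≈ 53.84 weeks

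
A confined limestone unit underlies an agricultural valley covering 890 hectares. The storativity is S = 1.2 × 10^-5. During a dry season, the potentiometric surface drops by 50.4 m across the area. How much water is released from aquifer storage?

ΔV ≈ 5380 m³

A = 890 hectares = 8.9 × 10^6 m²
ΔV = S × A × Δh = 1.2 × 10^-5 × 8.9 × 10^6 m² × 50.4 m = 5383 m³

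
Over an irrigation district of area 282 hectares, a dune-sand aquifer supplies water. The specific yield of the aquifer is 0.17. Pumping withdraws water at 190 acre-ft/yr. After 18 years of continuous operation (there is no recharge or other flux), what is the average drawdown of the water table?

Δh ≈ 8.8 m

A = 282 hectares = 2.82 × 10^6 m²
Q = 190 acre-ft/yr = 642.1 m³/d
t = 18 years = 6570 d
ΔV = Q × t = 642.1 m³/d × 6570 d = 4.219 × 10^6 m³
Δh = ΔV / (Sy × A) = 4.219 × 10^6 / (0.17 × 2.82 × 10^6) = 8.8 m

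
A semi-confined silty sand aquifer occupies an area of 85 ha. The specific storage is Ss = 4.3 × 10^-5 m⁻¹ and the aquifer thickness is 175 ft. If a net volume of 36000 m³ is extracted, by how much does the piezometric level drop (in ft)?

b = 175 ft = 53.34 m
S = Ss × b = 4.3 × 10^-5 m⁻¹ × 53.34 m = 2.294 × 10^-3
A = 85 ha = 8.5 × 10^5 m²
Δh = ΔV / (S × A) = 36000 m³ / (0.002294 × 8.5 × 10^5 m²) = 18.47 m
Δh = 18.47 m = 60.58 ft

Δh ≈ 60.6 ft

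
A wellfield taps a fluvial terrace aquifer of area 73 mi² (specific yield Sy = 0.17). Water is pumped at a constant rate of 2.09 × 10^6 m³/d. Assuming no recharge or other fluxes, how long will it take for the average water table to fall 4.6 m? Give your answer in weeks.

t ≈ 10.1 weeks

A = 73 mi² = 1.891 × 10^8 m²
ΔV = Sy × A × Δh = 0.17 × 1.891 × 10^8 × 4.6 = 1.479 × 10^8 m³
t = ΔV / Q = 1.479 × 10^8 m³ / 2.09 × 10^6 m³/d = 70.74 d
t = 70.74 d ≈ 10.11 weeks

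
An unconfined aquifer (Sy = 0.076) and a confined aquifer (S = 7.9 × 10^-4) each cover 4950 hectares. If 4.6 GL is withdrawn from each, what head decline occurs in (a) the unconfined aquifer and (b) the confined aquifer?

A = 4950 hectares = 4.95 × 10^7 m²
ΔV = 4.6 GL = 4.6 × 10^6 m³
Unconfined: Δh_u = ΔV/(Sy·A) = 4.6 × 10^6/(0.076 × 4.95 × 10^7) = 1.223 m
Confined: Δh_c = ΔV/(S·A) = 4.6 × 10^6/(7.9 × 10^-4 × 4.95 × 10^7) = 117.6 m

Δh_u ≈ 1.22 m; Δh_c ≈ 118 m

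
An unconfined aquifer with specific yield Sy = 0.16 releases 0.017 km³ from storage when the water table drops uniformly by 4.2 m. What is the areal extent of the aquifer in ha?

ΔV = 0.017 km³ = 1.7 × 10^7 m³
A = ΔV / (Sy × Δh) = 1.7 × 10^7 / (0.16 × 4.2) = 2.53 × 10^7 m²
A = 2.53 × 10^7 m² = 2530 ha

A ≈ 2530 ha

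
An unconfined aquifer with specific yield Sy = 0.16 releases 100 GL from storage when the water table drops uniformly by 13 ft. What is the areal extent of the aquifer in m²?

A ≈ 1.58 × 10^8 m²

Δh = 13 ft = 3.962 m
ΔV = 100 GL = 1 × 10^8 m³
A = ΔV / (Sy × Δh) = 1 × 10^8 / (0.16 × 3.962) = 1.577 × 10^8 m²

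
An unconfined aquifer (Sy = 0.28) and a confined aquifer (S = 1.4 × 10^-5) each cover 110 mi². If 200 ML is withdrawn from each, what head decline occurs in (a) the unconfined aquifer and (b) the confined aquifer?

Δh_u ≈ 0.00251 m; Δh_c ≈ 50.1 m

A = 110 mi² = 2.849 × 10^8 m²
ΔV = 200 ML = 2 × 10^5 m³
Unconfined: Δh_u = ΔV/(Sy·A) = 2 × 10^5/(0.28 × 2.849 × 10^8) = 0.002507 m
Confined: Δh_c = ΔV/(S·A) = 2 × 10^5/(1.4 × 10^-5 × 2.849 × 10^8) = 50.14 m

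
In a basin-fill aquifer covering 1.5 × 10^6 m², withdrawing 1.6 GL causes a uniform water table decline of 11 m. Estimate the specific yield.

ΔV = 1.6 GL = 1.6 × 10^6 m³
Sy = ΔV / (A × Δh) = 1.6 × 10^6 m³ / (1.5 × 10^6 m² × 11 m) = 0.09697

Sy ≈ 0.097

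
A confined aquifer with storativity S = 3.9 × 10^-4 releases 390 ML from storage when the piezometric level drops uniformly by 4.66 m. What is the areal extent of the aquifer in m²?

ΔV = 390 ML = 3.9 × 10^5 m³
A = ΔV / (S × Δh) = 3.9 × 10^5 / (3.9 × 10^-4 × 4.66) = 2.146 × 10^8 m²

A ≈ 2.15 × 10^8 m²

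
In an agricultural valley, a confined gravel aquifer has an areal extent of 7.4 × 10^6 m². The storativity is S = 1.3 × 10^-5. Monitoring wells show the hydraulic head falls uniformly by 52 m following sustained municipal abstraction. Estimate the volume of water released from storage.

ΔV ≈ 5000 m³

ΔV = S × A × Δh = 1.3 × 10^-5 × 7.4 × 10^6 m² × 52 m = 5002 m³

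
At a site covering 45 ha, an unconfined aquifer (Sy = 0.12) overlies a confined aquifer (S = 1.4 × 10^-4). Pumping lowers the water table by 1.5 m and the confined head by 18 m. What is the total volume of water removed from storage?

ΔV ≈ 82100 m³

A = 45 ha = 4.5 × 10^5 m²
Unconfined: ΔV_u = Sy × A × Δh_u = 0.12 × 4.5 × 10^5 × 1.5 = 81000 m³
Confined: ΔV_c = S × A × Δh_c = 1.4 × 10^-4 × 4.5 × 10^5 × 18 = 1134 m³
Total ΔV = 81000 + 1134 = 82130 m³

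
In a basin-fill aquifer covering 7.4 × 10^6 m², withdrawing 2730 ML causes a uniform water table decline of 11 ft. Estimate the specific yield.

Δh = 11 ft = 3.353 m
ΔV = 2730 ML = 2.73 × 10^6 m³
Sy = ΔV / (A × Δh) = 2.73 × 10^6 m³ / (7.4 × 10^6 m² × 3.353 m) = 0.11

Sy ≈ 0.11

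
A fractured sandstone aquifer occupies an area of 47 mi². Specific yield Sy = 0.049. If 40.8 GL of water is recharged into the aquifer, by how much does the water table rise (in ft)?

Δh ≈ 22.4 ft

A = 47 mi² = 1.217 × 10^8 m²
ΔV = 40.8 GL = 4.08 × 10^7 m³
Δh = ΔV / (Sy × A) = 4.08 × 10^7 m³ / (0.049 × 1.217 × 10^8 m²) = 6.84 m
Δh = 6.84 m = 22.44 ft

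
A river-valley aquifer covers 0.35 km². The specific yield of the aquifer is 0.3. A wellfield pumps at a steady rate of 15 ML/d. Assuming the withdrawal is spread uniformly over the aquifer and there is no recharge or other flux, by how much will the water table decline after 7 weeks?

A = 0.35 km² = 3.5 × 10^5 m²
Q = 15 ML/d = 15000 m³/d
t = 7 weeks = 49 d
ΔV = Q × t = 15000 m³/d × 49 d = 7.35 × 10^5 m³
Δh = ΔV / (Sy × A) = 7.35 × 10^5 / (0.3 × 3.5 × 10^5) = 7 m

Δh ≈ 7 m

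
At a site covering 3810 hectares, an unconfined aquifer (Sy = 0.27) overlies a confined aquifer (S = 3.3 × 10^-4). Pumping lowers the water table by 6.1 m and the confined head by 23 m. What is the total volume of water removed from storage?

A = 3810 hectares = 3.81 × 10^7 m²
Unconfined: ΔV_u = Sy × A × Δh_u = 0.27 × 3.81 × 10^7 × 6.1 = 6.275 × 10^7 m³
Confined: ΔV_c = S × A × Δh_c = 3.3 × 10^-4 × 3.81 × 10^7 × 23 = 2.892 × 10^5 m³
Total ΔV = 6.275 × 10^7 + 2.892 × 10^5 = 6.304 × 10^7 m³

ΔV ≈ 6.3 × 10^7 m³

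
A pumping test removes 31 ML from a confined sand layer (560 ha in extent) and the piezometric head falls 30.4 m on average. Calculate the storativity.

S ≈ 1.8 × 10^-4

A = 560 ha = 5.6 × 10^6 m²
ΔV = 31 ML = 31000 m³
S = ΔV / (A × Δh) = 31000 m³ / (5.6 × 10^6 m² × 30.4 m) = 1.821 × 10^-4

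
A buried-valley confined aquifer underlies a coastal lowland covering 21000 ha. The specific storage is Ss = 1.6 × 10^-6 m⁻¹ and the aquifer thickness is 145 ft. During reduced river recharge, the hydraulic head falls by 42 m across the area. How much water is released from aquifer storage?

ΔV ≈ 6.24 × 10^5 m³

b = 145 ft = 44.2 m
S = Ss × b = 1.6 × 10^-6 m⁻¹ × 44.2 m = 7.071 × 10^-5
A = 21000 ha = 2.1 × 10^8 m²
ΔV = S × A × Δh = 7.071 × 10^-5 × 2.1 × 10^8 m² × 42 m = 6.237 × 10^5 m³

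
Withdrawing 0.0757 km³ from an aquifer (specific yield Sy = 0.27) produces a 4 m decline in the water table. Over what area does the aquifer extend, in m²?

A ≈ 7.01 × 10^7 m²

ΔV = 0.0757 km³ = 7.57 × 10^7 m³
A = ΔV / (Sy × Δh) = 7.57 × 10^7 / (0.27 × 4) = 7.009 × 10^7 m²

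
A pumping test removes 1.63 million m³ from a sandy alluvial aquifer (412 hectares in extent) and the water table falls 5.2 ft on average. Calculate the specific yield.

A = 412 hectares = 4.12 × 10^6 m²
Δh = 5.2 ft = 1.585 m
ΔV = 1.63 million m³ = 1.63 × 10^6 m³
Sy = ΔV / (A × Δh) = 1.63 × 10^6 m³ / (4.12 × 10^6 m² × 1.585 m) = 0.2496

Sy ≈ 0.25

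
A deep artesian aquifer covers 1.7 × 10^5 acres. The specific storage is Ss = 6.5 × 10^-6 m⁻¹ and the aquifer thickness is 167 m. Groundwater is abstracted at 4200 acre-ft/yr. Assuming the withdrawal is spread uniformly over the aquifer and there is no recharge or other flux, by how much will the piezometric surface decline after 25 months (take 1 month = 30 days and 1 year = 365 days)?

S = Ss × b = 6.5 × 10^-6 m⁻¹ × 167 m = 1.085 × 10^-3
A = 1.7 × 10^5 acres = 6.88 × 10^8 m²
Q = 4200 acre-ft/yr = 14190 m³/d
t = 25 months = 750 d
ΔV = Q × t = 14190 m³/d × 750 d = 1.065 × 10^7 m³
Δh = ΔV / (S × A) = 1.065 × 10^7 / (0.001085 × 6.88 × 10^8) = 14.25 m

Δh ≈ 14.3 m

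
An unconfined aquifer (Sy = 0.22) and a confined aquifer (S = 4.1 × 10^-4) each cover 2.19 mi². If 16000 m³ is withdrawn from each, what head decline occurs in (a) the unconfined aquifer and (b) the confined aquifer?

A = 2.19 mi² = 5.672 × 10^6 m²
Unconfined: Δh_u = ΔV/(Sy·A) = 16000/(0.22 × 5.672 × 10^6) = 0.01282 m
Confined: Δh_c = ΔV/(S·A) = 16000/(4.1 × 10^-4 × 5.672 × 10^6) = 6.88 m

Δh_u ≈ 0.0128 m; Δh_c ≈ 6.88 m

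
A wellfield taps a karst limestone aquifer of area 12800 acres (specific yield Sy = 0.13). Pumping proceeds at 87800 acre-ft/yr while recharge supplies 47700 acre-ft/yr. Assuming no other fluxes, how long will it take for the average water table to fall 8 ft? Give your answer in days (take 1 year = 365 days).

t ≈ 121 days

A = 12800 acres = 5.18 × 10^7 m²
Δh = 8 ft = 2.438 m
ΔV = Sy × A × Δh = 0.13 × 5.18 × 10^7 × 2.438 = 1.642 × 10^7 m³
Net withdrawal = 87800 − 47700 = 40100 acre-ft/yr = 1.355 × 10^5 m³/d
t = ΔV / Q = 1.642 × 10^7 m³ / 1.355 × 10^5 m³/d = 121.2 d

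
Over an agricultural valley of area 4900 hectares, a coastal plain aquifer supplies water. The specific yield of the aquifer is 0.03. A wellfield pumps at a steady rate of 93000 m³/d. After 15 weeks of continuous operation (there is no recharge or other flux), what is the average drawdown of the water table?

Δh ≈ 6.64 m

A = 4900 hectares = 4.9 × 10^7 m²
t = 15 weeks = 105 d
ΔV = Q × t = 93000 m³/d × 105 d = 9.765 × 10^6 m³
Δh = ΔV / (Sy × A) = 9.765 × 10^6 / (0.03 × 4.9 × 10^7) = 6.643 m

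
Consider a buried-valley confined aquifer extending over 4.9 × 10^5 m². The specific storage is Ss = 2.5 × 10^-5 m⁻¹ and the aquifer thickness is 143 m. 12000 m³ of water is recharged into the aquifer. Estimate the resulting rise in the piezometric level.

Δh ≈ 6.85 m

S = Ss × b = 2.5 × 10^-5 m⁻¹ × 143 m = 3.575 × 10^-3
Δh = ΔV / (S × A) = 12000 m³ / (0.003575 × 4.9 × 10^5 m²) = 6.85 m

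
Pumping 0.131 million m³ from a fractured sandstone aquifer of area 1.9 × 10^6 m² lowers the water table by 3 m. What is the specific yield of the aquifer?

Sy ≈ 0.023

ΔV = 0.131 million m³ = 1.31 × 10^5 m³
Sy = ΔV / (A × Δh) = 1.31 × 10^5 m³ / (1.9 × 10^6 m² × 3 m) = 0.02298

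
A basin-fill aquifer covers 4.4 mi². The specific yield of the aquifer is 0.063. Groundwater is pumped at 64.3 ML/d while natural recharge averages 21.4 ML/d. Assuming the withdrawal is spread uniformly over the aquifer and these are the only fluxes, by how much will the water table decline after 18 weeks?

A = 4.4 mi² = 1.14 × 10^7 m²
Net abstraction = 64.3 − 21.4 = 42.9 ML/d
Q_net = 42.9 ML/d = 42900 m³/d
t = 18 weeks = 126 d
ΔV = Q × t = 42900 m³/d × 126 d = 5.405 × 10^6 m³
Δh = ΔV / (Sy × A) = 5.405 × 10^6 / (0.063 × 1.14 × 10^7) = 7.529 m

Δh ≈ 7.53 m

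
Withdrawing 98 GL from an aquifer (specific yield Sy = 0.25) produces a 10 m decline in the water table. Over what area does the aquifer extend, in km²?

A ≈ 39.2 km²

ΔV = 98 GL = 9.8 × 10^7 m³
A = ΔV / (Sy × Δh) = 9.8 × 10^7 / (0.25 × 10) = 3.92 × 10^7 m²
A = 3.92 × 10^7 m² = 39.2 km²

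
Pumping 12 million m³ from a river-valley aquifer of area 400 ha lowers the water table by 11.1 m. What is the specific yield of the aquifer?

A = 400 ha = 4 × 10^6 m²
ΔV = 12 million m³ = 1.2 × 10^7 m³
Sy = ΔV / (A × Δh) = 1.2 × 10^7 m³ / (4 × 10^6 m² × 11.1 m) = 0.2703

Sy ≈ 0.27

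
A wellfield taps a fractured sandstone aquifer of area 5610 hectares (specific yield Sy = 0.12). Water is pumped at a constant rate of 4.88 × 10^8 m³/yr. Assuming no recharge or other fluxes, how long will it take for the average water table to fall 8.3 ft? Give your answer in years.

t ≈ 0.0349 years

A = 5610 hectares = 5.61 × 10^7 m²
Δh = 8.3 ft = 2.53 m
ΔV = Sy × A × Δh = 0.12 × 5.61 × 10^7 × 2.53 = 1.703 × 10^7 m³
Q = 4.88 × 10^8 m³/yr = 1.337 × 10^6 m³/d
t = ΔV / Q = 1.703 × 10^7 m³ / 1.337 × 10^6 m³/d = 12.74 d
t = 12.74 d ≈ 0.0349 years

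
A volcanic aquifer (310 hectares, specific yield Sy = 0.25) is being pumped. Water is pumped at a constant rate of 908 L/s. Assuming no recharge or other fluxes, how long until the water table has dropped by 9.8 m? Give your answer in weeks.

t ≈ 13.8 weeks

A = 310 hectares = 3.1 × 10^6 m²
ΔV = Sy × A × Δh = 0.25 × 3.1 × 10^6 × 9.8 = 7.595 × 10^6 m³
Q = 908 L/s = 78450 m³/d
t = ΔV / Q = 7.595 × 10^6 m³ / 78450 m³/d = 96.81 d
t = 96.81 d ≈ 13.83 weeks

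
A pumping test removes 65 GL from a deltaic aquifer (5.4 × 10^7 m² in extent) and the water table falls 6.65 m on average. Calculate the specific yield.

ΔV = 65 GL = 6.5 × 10^7 m³
Sy = ΔV / (A × Δh) = 6.5 × 10^7 m³ / (5.4 × 10^7 m² × 6.65 m) = 0.181

Sy ≈ 0.18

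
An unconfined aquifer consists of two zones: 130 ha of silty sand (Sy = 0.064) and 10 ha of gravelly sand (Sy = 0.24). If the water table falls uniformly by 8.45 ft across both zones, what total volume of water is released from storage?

A₁ = 130 ha = 1.3 × 10^6 m²; A₂ = 10 ha = 1 × 10^5 m²
Δh = 8.45 ft = 2.576 m
ΔV₁ = 0.064 × 1.3 × 10^6 × 2.576 = 2.143 × 10^5 m³
ΔV₂ = 0.24 × 1 × 10^5 × 2.576 = 61810 m³
ΔV = ΔV₁ + ΔV₂ = 2.761 × 10^5 m³

ΔV ≈ 2.76 × 10^5 m³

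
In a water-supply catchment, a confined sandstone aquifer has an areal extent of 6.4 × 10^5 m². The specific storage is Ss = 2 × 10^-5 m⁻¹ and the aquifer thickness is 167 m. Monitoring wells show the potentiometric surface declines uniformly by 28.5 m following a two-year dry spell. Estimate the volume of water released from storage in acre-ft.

S = Ss × b = 2 × 10^-5 m⁻¹ × 167 m = 3.34 × 10^-3
ΔV = S × A × Δh = 0.00334 × 6.4 × 10^5 m² × 28.5 m = 60920 m³
ΔV = 60920 m³ = 49.39 acre-ft

ΔV ≈ 49.4 acre-ft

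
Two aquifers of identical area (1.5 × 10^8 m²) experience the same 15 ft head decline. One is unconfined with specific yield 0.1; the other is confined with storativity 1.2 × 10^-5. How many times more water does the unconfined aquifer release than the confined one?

ΔV_u / ΔV_c ≈ 8330

Δh = 15 ft = 4.572 m
Unconfined: ΔV_u = Sy × A × Δh = 0.1 × 1.5 × 10^8 × 4.572 = 6.858 × 10^7 m³
Confined: ΔV_c = S × A × Δh = 1.2 × 10^-5 × 1.5 × 10^8 × 4.572 = 8230 m³
Ratio = ΔV_u / ΔV_c = Sy / S = 0.1 / 1.2 × 10^-5 = 8333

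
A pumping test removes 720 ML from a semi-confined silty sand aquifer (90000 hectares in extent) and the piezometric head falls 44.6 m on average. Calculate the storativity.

S ≈ 1.8 × 10^-5

A = 90000 hectares = 9 × 10^8 m²
ΔV = 720 ML = 7.2 × 10^5 m³
S = ΔV / (A × Δh) = 7.2 × 10^5 m³ / (9 × 10^8 m² × 44.6 m) = 1.794 × 10^-5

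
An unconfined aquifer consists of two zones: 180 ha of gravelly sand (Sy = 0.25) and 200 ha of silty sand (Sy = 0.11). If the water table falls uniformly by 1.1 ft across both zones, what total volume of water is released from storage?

ΔV ≈ 2.25 × 10^5 m³

A₁ = 180 ha = 1.8 × 10^6 m²; A₂ = 200 ha = 2 × 10^6 m²
Δh = 1.1 ft = 0.3353 m
ΔV₁ = 0.25 × 1.8 × 10^6 × 0.3353 = 1.509 × 10^5 m³
ΔV₂ = 0.11 × 2 × 10^6 × 0.3353 = 73760 m³
ΔV = ΔV₁ + ΔV₂ = 2.246 × 10^5 m³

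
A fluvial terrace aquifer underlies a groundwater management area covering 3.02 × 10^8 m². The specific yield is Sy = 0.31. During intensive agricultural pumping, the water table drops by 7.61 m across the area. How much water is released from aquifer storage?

ΔV = Sy × A × Δh = 0.31 × 3.02 × 10^8 m² × 7.61 m = 7.124 × 10^8 m³

ΔV ≈ 7.12 × 10^8 m³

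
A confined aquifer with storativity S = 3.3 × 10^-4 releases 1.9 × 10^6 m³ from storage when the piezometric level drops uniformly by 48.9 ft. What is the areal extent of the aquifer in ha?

A ≈ 38600 ha

Δh = 48.9 ft = 14.9 m
A = ΔV / (S × Δh) = 1.9 × 10^6 / (3.3 × 10^-4 × 14.9) = 3.863 × 10^8 m²
A = 3.863 × 10^8 m² = 38630 ha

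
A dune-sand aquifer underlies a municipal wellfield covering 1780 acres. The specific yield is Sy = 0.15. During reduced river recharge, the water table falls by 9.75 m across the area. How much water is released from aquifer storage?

ΔV ≈ 1.05 × 10^7 m³

A = 1780 acres = 7.203 × 10^6 m²
ΔV = Sy × A × Δh = 0.15 × 7.203 × 10^6 m² × 9.75 m = 1.053 × 10^7 m³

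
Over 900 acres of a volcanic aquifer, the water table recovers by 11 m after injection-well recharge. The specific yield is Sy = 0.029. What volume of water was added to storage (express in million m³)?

ΔV ≈ 1.16 million m³

A = 900 acres = 3.642 × 10^6 m²
ΔV = Sy × A × Δh = 0.029 × 3.642 × 10^6 m² × 11 m = 1.162 × 10^6 m³
ΔV = 1.162 × 10^6 m³ = 1.162 million m³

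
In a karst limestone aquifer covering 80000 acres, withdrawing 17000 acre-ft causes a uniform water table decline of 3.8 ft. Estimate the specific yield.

A = 80000 acres = 3.237 × 10^8 m²
Δh = 3.8 ft = 1.158 m
ΔV = 17000 acre-ft = 2.097 × 10^7 m³
Sy = ΔV / (A × Δh) = 2.097 × 10^7 m³ / (3.237 × 10^8 m² × 1.158 m) = 0.05592

Sy ≈ 0.056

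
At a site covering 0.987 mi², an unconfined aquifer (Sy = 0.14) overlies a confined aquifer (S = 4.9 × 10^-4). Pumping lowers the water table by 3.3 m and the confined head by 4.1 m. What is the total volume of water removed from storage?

A = 0.987 mi² = 2.556 × 10^6 m²
Unconfined: ΔV_u = Sy × A × Δh_u = 0.14 × 2.556 × 10^6 × 3.3 = 1.181 × 10^6 m³
Confined: ΔV_c = S × A × Δh_c = 4.9 × 10^-4 × 2.556 × 10^6 × 4.1 = 5136 m³
Total ΔV = 1.181 × 10^6 + 5136 = 1.186 × 10^6 m³

ΔV ≈ 1.19 × 10^6 m³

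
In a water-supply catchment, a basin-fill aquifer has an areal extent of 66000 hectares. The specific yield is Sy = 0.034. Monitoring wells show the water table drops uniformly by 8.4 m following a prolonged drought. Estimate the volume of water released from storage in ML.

ΔV ≈ 1.88 × 10^5 ML

A = 66000 hectares = 6.6 × 10^8 m²
ΔV = Sy × A × Δh = 0.034 × 6.6 × 10^8 m² × 8.4 m = 1.885 × 10^8 m³
ΔV = 1.885 × 10^8 m³ = 1.885 × 10^5 ML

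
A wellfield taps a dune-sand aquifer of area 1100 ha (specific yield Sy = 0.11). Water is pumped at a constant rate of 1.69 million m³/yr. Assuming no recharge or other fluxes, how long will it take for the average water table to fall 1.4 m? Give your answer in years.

t ≈ 1 years

A = 1100 ha = 1.1 × 10^7 m²
ΔV = Sy × A × Δh = 0.11 × 1.1 × 10^7 × 1.4 = 1.694 × 10^6 m³
Q = 1.69 million m³/yr = 4630 m³/d
t = ΔV / Q = 1.694 × 10^6 m³ / 4630 m³/d = 365.9 d
t = 365.9 d ≈ 1.002 years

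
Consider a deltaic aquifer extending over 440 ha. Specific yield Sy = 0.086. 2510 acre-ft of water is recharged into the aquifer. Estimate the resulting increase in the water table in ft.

Δh ≈ 26.8 ft

A = 440 ha = 4.4 × 10^6 m²
ΔV = 2510 acre-ft = 3.096 × 10^6 m³
Δh = ΔV / (Sy × A) = 3.096 × 10^6 m³ / (0.086 × 4.4 × 10^6 m²) = 8.182 m
Δh = 8.182 m = 26.84 ft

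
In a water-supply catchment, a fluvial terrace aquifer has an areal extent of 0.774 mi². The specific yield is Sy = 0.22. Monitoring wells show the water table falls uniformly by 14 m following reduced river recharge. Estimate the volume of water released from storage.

ΔV ≈ 6.17 × 10^6 m³

A = 0.774 mi² = 2.005 × 10^6 m²
ΔV = Sy × A × Δh = 0.22 × 2.005 × 10^6 m² × 14 m = 6.174 × 10^6 m³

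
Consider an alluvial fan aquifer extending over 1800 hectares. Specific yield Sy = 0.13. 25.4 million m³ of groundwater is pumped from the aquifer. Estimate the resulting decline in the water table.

Δh ≈ 10.9 m

A = 1800 hectares = 1.8 × 10^7 m²
ΔV = 25.4 million m³ = 2.54 × 10^7 m³
Δh = ΔV / (Sy × A) = 2.54 × 10^7 m³ / (0.13 × 1.8 × 10^7 m²) = 10.85 m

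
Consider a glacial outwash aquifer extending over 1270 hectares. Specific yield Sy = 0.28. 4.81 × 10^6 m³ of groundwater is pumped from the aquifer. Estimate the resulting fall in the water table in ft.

Δh ≈ 4.44 ft

A = 1270 hectares = 1.27 × 10^7 m²
Δh = ΔV / (Sy × A) = 4.81 × 10^6 m³ / (0.28 × 1.27 × 10^7 m²) = 1.353 m
Δh = 1.353 m = 4.438 ft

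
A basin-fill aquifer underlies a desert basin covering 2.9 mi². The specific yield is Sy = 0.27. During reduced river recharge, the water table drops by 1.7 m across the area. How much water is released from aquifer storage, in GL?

A = 2.9 mi² = 7.511 × 10^6 m²
ΔV = Sy × A × Δh = 0.27 × 7.511 × 10^6 m² × 1.7 m = 3.448 × 10^6 m³
ΔV = 3.448 × 10^6 m³ = 3.448 GL

ΔV ≈ 3.45 GL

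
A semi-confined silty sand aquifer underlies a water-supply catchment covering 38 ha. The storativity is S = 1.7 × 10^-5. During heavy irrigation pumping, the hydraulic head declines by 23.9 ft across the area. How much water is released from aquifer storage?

ΔV ≈ 47.1 m³

A = 38 ha = 3.8 × 10^5 m²
Δh = 23.9 ft = 7.285 m
ΔV = S × A × Δh = 1.7 × 10^-5 × 3.8 × 10^5 m² × 7.285 m = 47.06 m³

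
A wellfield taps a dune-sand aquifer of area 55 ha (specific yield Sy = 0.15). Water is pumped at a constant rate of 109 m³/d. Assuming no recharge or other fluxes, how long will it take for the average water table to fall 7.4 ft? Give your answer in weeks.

A = 55 ha = 5.5 × 10^5 m²
Δh = 7.4 ft = 2.256 m
ΔV = Sy × A × Δh = 0.15 × 5.5 × 10^5 × 2.256 = 1.861 × 10^5 m³
t = ΔV / Q = 1.861 × 10^5 m³ / 109 m³/d = 1707 d
t = 1707 d ≈ 243.9 weeks

t ≈ 244 weeks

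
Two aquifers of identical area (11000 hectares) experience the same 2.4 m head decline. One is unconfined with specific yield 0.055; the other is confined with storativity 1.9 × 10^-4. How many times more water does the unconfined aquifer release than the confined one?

A = 11000 hectares = 1.1 × 10^8 m²
Unconfined: ΔV_u = Sy × A × Δh = 0.055 × 1.1 × 10^8 × 2.4 = 1.452 × 10^7 m³
Confined: ΔV_c = S × A × Δh = 1.9 × 10^-4 × 1.1 × 10^8 × 2.4 = 50160 m³
Ratio = ΔV_u / ΔV_c = Sy / S = 0.055 / 1.9 × 10^-4 = 289.5

ΔV_u / ΔV_c ≈ 289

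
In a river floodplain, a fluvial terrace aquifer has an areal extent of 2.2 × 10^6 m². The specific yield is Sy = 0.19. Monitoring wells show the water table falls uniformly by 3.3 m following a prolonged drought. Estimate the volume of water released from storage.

ΔV = Sy × A × Δh = 0.19 × 2.2 × 10^6 m² × 3.3 m = 1.379 × 10^6 m³

ΔV ≈ 1.38 × 10^6 m³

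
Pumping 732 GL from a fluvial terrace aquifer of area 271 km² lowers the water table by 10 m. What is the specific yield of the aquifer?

Sy ≈ 0.27

A = 271 km² = 2.71 × 10^8 m²
ΔV = 732 GL = 7.32 × 10^8 m³
Sy = ΔV / (A × Δh) = 7.32 × 10^8 m³ / (2.71 × 10^8 m² × 10 m) = 0.2701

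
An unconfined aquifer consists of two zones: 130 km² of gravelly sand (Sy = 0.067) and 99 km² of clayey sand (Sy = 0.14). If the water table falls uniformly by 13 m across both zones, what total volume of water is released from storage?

A₁ = 130 km² = 1.3 × 10^8 m²; A₂ = 99 km² = 9.9 × 10^7 m²
ΔV₁ = 0.067 × 1.3 × 10^8 × 13 = 1.132 × 10^8 m³
ΔV₂ = 0.14 × 9.9 × 10^7 × 13 = 1.802 × 10^8 m³
ΔV = ΔV₁ + ΔV₂ = 2.934 × 10^8 m³

ΔV ≈ 2.93 × 10^8 m³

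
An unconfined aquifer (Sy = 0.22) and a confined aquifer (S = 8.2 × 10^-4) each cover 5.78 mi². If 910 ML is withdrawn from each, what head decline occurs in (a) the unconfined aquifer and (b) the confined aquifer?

A = 5.78 mi² = 1.497 × 10^7 m²
ΔV = 910 ML = 9.1 × 10^5 m³
Unconfined: Δh_u = ΔV/(Sy·A) = 9.1 × 10^5/(0.22 × 1.497 × 10^7) = 0.2763 m
Confined: Δh_c = ΔV/(S·A) = 9.1 × 10^5/(8.2 × 10^-4 × 1.497 × 10^7) = 74.13 m

Δh_u ≈ 0.276 m; Δh_c ≈ 74.1 m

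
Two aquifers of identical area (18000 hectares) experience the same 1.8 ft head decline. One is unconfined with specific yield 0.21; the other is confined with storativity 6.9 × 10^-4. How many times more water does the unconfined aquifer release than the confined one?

ΔV_u / ΔV_c ≈ 304

A = 18000 hectares = 1.8 × 10^8 m²
Δh = 1.8 ft = 0.5486 m
Unconfined: ΔV_u = Sy × A × Δh = 0.21 × 1.8 × 10^8 × 0.5486 = 2.074 × 10^7 m³
Confined: ΔV_c = S × A × Δh = 6.9 × 10^-4 × 1.8 × 10^8 × 0.5486 = 68140 m³
Ratio = ΔV_u / ΔV_c = Sy / S = 0.21 / 6.9 × 10^-4 = 304.3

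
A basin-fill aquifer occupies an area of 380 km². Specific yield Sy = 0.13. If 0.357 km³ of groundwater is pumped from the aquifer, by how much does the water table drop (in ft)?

A = 380 km² = 3.8 × 10^8 m²
ΔV = 0.357 km³ = 3.57 × 10^8 m³
Δh = ΔV / (Sy × A) = 3.57 × 10^8 m³ / (0.13 × 3.8 × 10^8 m²) = 7.227 m
Δh = 7.227 m = 23.71 ft

Δh ≈ 23.7 ft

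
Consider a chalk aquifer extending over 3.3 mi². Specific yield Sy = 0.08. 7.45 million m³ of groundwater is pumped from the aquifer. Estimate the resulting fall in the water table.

A = 3.3 mi² = 8.547 × 10^6 m²
ΔV = 7.45 million m³ = 7.45 × 10^6 m³
Δh = ΔV / (Sy × A) = 7.45 × 10^6 m³ / (0.08 × 8.547 × 10^6 m²) = 10.9 m

Δh ≈ 10.9 m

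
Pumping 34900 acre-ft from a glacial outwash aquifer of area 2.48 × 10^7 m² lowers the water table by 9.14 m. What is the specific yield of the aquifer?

ΔV = 34900 acre-ft = 4.305 × 10^7 m³
Sy = ΔV / (A × Δh) = 4.305 × 10^7 m³ / (2.48 × 10^7 m² × 9.14 m) = 0.1899

Sy ≈ 0.19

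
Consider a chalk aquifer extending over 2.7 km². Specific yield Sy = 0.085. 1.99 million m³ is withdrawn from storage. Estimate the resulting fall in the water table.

Δh ≈ 8.67 m

A = 2.7 km² = 2.7 × 10^6 m²
ΔV = 1.99 million m³ = 1.99 × 10^6 m³
Δh = ΔV / (Sy × A) = 1.99 × 10^6 m³ / (0.085 × 2.7 × 10^6 m²) = 8.671 m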